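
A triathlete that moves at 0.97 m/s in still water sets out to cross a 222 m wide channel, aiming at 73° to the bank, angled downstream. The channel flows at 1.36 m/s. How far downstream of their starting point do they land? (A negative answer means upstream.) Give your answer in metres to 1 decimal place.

Perpendicular speed = 0.928 m/s; crossing time = 222 / 0.928 = 239.323 s.
Net downstream speed = 1.644 m/s.
Drift = 1.644 × 239.323 = 393.352 m (downstream).

393.4 m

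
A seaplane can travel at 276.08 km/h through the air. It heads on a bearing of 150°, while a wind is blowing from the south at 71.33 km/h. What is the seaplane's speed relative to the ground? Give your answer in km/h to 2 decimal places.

Taking east as x and north as y: velocity relative to the air = (138.040, -239.092) km/h; the air relative to ground = (0.000, 71.330) km/h.
Velocity relative to ground = (138.040, -239.092) + (0.000, 71.330) = (138.040, -167.762) km/h.
Speed = |(138.040, -167.762)| = 217.254 km/h.

217.25 km/h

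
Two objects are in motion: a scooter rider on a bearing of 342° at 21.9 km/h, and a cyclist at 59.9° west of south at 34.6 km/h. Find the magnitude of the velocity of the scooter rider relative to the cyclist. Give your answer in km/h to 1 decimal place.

44.7 km/h

Taking east as x and north as y: scooter rider velocity = (-6.767, 20.828) km/h; cyclist velocity = (-29.934, -17.352) km/h.
Velocity of scooter rider relative to cyclist = (-6.767, 20.828) − (-29.934, -17.352) = (23.167, 38.180) km/h.
Magnitude = |(23.167, 38.180)| = 44.659 km/h.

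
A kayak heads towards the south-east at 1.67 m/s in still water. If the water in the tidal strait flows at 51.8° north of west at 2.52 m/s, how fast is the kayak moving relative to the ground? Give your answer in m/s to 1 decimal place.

0.9 m/s

Taking east as x and north as y: velocity relative to the water = (1.181, -1.181) m/s; the water relative to ground = (-1.558, 1.980) m/s.
Velocity relative to ground = (1.181, -1.181) + (-1.558, 1.980) = (-0.378, 0.799) m/s.
Speed = |(-0.378, 0.799)| = 0.884 m/s.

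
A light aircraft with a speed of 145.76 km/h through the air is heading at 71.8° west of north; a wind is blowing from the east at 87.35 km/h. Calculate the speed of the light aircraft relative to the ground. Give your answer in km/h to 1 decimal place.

Taking east as x and north as y: velocity relative to the air = (-138.468, 45.526) km/h; the air relative to ground = (-87.350, 0.000) km/h.
Velocity relative to ground = (-138.468, 45.526) + (-87.350, 0.000) = (-225.818, 45.526) km/h.
Speed = |(-225.818, 45.526)| = 230.361 km/h.

230.4 km/h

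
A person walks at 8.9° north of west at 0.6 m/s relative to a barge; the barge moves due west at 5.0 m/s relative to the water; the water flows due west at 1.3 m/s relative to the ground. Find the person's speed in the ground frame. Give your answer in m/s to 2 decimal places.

6.89 m/s

In east/north components (m/s): person relative to barge = (-0.593, 0.093); barge relative to water = (-5.000, 0.000); water relative to ground = (-1.300, 0.000).
Sum = (-6.893, 0.093) m/s.
Speed = |(-6.893, 0.093)| = 6.893 m/s.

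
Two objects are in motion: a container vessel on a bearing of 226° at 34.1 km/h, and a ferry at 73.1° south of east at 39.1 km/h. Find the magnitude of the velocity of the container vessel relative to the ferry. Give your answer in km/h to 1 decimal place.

Taking east as x and north as y: container vessel velocity = (-24.529, -23.688) km/h; ferry velocity = (11.366, -37.411) km/h.
Velocity of container vessel relative to ferry = (-24.529, -23.688) − (11.366, -37.411) = (-35.896, 13.724) km/h.
Magnitude = |(-35.896, 13.724)| = 38.430 km/h.

38.4 km/h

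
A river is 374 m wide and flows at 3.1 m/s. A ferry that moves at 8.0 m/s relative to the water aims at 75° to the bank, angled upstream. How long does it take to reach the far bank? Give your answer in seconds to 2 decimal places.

48.40 s

The component of the ferry's velocity perpendicular to the bank is 8.0 × sin 75° = 7.727 m/s.
The flow acts along the bank and has no component across it.
Time = 374 / 7.727 = 48.399 s.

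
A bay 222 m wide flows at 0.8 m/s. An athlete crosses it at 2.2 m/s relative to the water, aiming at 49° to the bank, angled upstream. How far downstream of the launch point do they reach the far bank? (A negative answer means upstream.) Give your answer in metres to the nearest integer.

-86 m

Perpendicular speed = 1.660 m/s; crossing time = 222 / 1.660 = 133.706 s.
Net downstream speed = -0.643 m/s.
Drift = -0.643 × 133.706 = -86.017 m (upstream).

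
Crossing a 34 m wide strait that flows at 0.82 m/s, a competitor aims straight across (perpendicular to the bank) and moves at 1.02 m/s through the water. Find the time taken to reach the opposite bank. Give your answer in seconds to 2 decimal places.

The component of the competitor's velocity perpendicular to the bank is 1.02 m/s.
The current is parallel to the bank, so it does not affect the crossing time.
Time = 34 / 1.020 = 33.333 s.

33.33 s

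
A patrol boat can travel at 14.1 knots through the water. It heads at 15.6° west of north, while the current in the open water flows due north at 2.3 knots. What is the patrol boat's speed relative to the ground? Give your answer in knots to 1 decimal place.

Taking east as x and north as y: velocity relative to the water = (-3.792, 13.581) knots; the water relative to ground = (0.000, 2.300) knots.
Velocity relative to ground = (-3.792, 13.581) + (0.000, 2.300) = (-3.792, 15.881) knots.
Speed = |(-3.792, 15.881)| = 16.327 knots.

16.3 knots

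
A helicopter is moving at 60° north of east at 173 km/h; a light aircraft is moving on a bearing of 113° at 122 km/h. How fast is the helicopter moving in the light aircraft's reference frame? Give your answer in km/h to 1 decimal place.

Taking east as x and north as y: helicopter velocity = (86.500, 149.822) km/h; light aircraft velocity = (112.302, -47.669) km/h.
Velocity of helicopter relative to light aircraft = (86.500, 149.822) − (112.302, -47.669) = (-25.802, 197.492) km/h.
Magnitude = |(-25.802, 197.492)| = 199.170 km/h.

199.2 km/h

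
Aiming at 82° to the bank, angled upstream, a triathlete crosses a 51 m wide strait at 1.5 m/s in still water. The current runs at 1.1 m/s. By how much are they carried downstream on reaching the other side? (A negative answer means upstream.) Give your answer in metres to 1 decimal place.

Perpendicular speed = 1.485 m/s; crossing time = 51 / 1.485 = 34.334 s.
Net downstream speed = 0.891 m/s.
Drift = 0.891 × 34.334 = 30.600 m (downstream).

30.6 m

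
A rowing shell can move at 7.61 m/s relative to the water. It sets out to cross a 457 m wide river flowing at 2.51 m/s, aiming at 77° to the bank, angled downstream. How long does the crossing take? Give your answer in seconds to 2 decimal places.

The component of the rowing shell's velocity perpendicular to the bank is 7.61 × sin 77° = 7.415 m/s.
The flow acts along the bank and has no component across it.
Time = 457 / 7.415 = 61.632 s.

61.63 s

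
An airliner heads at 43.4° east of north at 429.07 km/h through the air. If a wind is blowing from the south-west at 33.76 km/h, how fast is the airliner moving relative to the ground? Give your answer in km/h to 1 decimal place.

Taking east as x and north as y: velocity relative to the air = (294.809, 311.751) km/h; the air relative to ground = (23.872, 23.872) km/h.
Velocity relative to ground = (294.809, 311.751) + (23.872, 23.872) = (318.681, 335.623) km/h.
Speed = |(318.681, 335.623)| = 462.818 km/h.

462.8 km/h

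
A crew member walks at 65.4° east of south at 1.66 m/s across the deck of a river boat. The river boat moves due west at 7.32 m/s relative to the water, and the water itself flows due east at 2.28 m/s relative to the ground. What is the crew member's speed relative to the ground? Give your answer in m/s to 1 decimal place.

In east/north components (m/s): crew member relative to river boat = (1.509, -0.691); river boat relative to water = (-7.320, 0.000); water relative to ground = (2.280, 0.000).
Sum = (-3.531, -0.691) m/s.
Speed = |(-3.531, -0.691)| = 3.598 m/s.

3.6 m/s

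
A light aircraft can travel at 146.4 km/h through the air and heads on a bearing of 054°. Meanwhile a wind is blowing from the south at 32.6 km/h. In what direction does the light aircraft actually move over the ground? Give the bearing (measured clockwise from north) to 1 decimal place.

044.9°

Taking east as x and north as y: velocity relative to the air = (118.440, 86.052) km/h; the air relative to ground = (0.000, 32.600) km/h.
Velocity relative to ground = (118.440, 86.052) + (0.000, 32.600) = (118.440, 118.652) km/h.
Bearing = atan2(118.44, 118.65) = 44.95° clockwise from north.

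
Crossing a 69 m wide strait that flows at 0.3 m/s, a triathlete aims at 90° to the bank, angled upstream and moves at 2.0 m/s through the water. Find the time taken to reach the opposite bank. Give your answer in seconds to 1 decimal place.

The component of the triathlete's velocity perpendicular to the bank is 2.0 m/s.
The flow acts along the bank and has no component across it.
Time = 69 / 2.000 = 34.500 s.

34.5 s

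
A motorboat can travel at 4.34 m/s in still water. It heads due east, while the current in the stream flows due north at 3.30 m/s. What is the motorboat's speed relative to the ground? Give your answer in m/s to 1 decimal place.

Taking east as x and north as y: velocity relative to the water = (4.340, 0.000) m/s; the water relative to ground = (0.000, 3.300) m/s.
Velocity relative to ground = (4.340, 0.000) + (0.000, 3.300) = (4.340, 3.300) m/s.
Speed = |(4.340, 3.300)| = 5.452 m/s.

5.5 m/s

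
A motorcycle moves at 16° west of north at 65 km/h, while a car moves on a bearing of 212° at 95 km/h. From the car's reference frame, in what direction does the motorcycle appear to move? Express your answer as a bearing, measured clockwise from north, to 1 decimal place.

012.8°

Taking east as x and north as y: motorcycle velocity = (-17.916, 62.482) km/h; car velocity = (-50.342, -80.565) km/h.
Velocity of motorcycle relative to car = (-17.916, 62.482) − (-50.342, -80.565) = (32.426, 143.047) km/h.
Bearing = atan2(32.43, 143.05) = 12.77° clockwise from north.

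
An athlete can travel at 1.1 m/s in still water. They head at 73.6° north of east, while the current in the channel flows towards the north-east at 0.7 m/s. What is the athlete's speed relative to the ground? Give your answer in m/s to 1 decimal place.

Taking east as x and north as y: velocity relative to the water = (0.311, 1.055) m/s; the water relative to ground = (0.495, 0.495) m/s.
Velocity relative to ground = (0.311, 1.055) + (0.495, 0.495) = (0.806, 1.550) m/s.
Speed = |(0.806, 1.550)| = 1.747 m/s.

1.7 m/s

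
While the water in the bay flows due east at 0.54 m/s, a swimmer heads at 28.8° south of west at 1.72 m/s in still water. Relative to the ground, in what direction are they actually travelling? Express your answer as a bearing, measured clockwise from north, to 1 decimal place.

Taking east as x and north as y: velocity relative to the water = (-1.507, -0.829) m/s; the water relative to ground = (0.540, 0.000) m/s.
Velocity relative to ground = (-1.507, -0.829) + (0.540, 0.000) = (-0.967, -0.829) m/s.
Bearing = atan2(-0.97, -0.83) = 229.41° clockwise from north.

229.4°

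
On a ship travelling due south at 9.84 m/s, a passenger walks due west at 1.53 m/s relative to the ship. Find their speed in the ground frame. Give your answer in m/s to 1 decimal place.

Taking east as x and north as y: ship velocity = (0.000, -9.840) m/s; passenger velocity relative to ship = (-1.530, 0.000) m/s.
Velocity relative to ground = (0.000, -9.840) + (-1.530, 0.000) = (-1.530, -9.840) m/s.
Speed = |(-1.530, -9.840)| = 9.958 m/s.

10.0 m/s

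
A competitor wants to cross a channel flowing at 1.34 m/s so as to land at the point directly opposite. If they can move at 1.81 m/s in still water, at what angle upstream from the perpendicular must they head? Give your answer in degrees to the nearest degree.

48°

To cancel the current, the upstream component of the competitor's velocity must equal the flow: 1.81 sin θ = 1.34.
sin θ = 1.34 / 1.81 = 0.7403.
θ = arcsin(0.7403) = 47.760°.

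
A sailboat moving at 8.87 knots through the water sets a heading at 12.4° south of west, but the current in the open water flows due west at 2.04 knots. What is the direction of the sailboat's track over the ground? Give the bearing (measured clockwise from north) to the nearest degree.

260°

Taking east as x and north as y: velocity relative to the water = (-8.663, -1.905) knots; the water relative to ground = (-2.040, 0.000) knots.
Velocity relative to ground = (-8.663, -1.905) + (-2.040, 0.000) = (-10.703, -1.905) knots.
Bearing = atan2(-10.70, -1.90) = 259.91° clockwise from north.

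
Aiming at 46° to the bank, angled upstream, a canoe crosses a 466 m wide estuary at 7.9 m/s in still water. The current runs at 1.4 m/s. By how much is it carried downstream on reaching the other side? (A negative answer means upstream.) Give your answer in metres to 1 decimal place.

-335.2 m

Perpendicular speed = 5.683 m/s; crossing time = 466 / 5.683 = 82.002 s.
Net downstream speed = -4.088 m/s.
Drift = -4.088 × 82.002 = -335.208 m (upstream).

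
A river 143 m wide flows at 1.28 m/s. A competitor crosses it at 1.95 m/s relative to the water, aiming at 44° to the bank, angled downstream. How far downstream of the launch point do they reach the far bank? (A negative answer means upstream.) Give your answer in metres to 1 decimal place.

283.2 m

Perpendicular speed = 1.355 m/s; crossing time = 143 / 1.355 = 105.567 s.
Net downstream speed = 2.683 m/s.
Drift = 2.683 × 105.567 = 283.207 m (downstream).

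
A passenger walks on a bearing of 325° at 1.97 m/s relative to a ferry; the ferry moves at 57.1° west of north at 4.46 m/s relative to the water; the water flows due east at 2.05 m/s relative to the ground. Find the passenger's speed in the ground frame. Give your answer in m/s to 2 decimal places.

4.93 m/s

In east/north components (m/s): passenger relative to ferry = (-1.130, 1.614); ferry relative to water = (-3.745, 2.423); water relative to ground = (2.050, 0.000).
Sum = (-2.825, 4.036) m/s.
Speed = |(-2.825, 4.036)| = 4.926 m/s.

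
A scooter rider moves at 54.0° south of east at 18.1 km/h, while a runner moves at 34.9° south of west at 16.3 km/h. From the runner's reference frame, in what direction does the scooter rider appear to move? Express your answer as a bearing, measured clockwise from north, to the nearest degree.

102°

Taking east as x and north as y: scooter rider velocity = (10.639, -14.643) km/h; runner velocity = (-13.368, -9.326) km/h.
Velocity of scooter rider relative to runner = (10.639, -14.643) − (-13.368, -9.326) = (24.007, -5.317) km/h.
Bearing = atan2(24.01, -5.32) = 102.49° clockwise from north.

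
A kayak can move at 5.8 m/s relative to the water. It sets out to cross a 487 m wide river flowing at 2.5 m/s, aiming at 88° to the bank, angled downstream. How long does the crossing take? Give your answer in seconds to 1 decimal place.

The component of the kayak's velocity perpendicular to the bank is 5.8 × sin 88° = 5.796 m/s.
The flow acts along the bank and has no component across it.
Time = 487 / 5.796 = 84.017 s.

84.0 s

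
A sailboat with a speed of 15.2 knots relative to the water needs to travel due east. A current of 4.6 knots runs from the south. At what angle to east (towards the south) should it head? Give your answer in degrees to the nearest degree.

The current pushes perpendicular to the desired track; the heading must have a component into the current equal to 4.6 knots: 15.2 sin θ = 4.6.
sin θ = 0.3026, so θ = 17.616°.

18°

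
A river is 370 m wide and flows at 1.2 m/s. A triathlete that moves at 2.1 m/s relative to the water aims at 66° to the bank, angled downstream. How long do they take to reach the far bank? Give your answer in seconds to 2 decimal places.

The component of the triathlete's velocity perpendicular to the bank is 2.1 × sin 66° = 1.918 m/s.
The flow acts along the bank and has no component across it.
Time = 370 / 1.918 = 192.864 s.

192.86 s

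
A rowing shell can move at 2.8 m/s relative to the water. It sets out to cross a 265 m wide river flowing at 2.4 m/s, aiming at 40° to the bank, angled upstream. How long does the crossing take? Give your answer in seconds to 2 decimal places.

The component of the rowing shell's velocity perpendicular to the bank is 2.8 × sin 40° = 1.800 m/s.
The current is parallel to the bank, so it does not affect the crossing time.
Time = 265 / 1.800 = 147.238 s.

147.24 s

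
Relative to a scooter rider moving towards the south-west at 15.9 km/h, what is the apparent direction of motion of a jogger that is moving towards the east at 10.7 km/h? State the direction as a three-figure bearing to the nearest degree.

Taking east as x and north as y: jogger velocity = (10.700, 0.000) km/h; scooter rider velocity = (-11.243, -11.243) km/h.
Velocity of jogger relative to scooter rider = (10.700, 0.000) − (-11.243, -11.243) = (21.943, 11.243) km/h.
Bearing = atan2(21.94, 11.24) = 62.87° clockwise from north.

063°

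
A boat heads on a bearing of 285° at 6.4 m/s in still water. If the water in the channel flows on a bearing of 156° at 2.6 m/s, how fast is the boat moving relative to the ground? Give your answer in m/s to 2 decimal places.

Taking east as x and north as y: velocity relative to the water = (-6.182, 1.656) m/s; the water relative to ground = (1.058, -2.375) m/s.
Velocity relative to ground = (-6.182, 1.656) + (1.058, -2.375) = (-5.124, -0.719) m/s.
Speed = |(-5.124, -0.719)| = 5.175 m/s.

5.17 m/s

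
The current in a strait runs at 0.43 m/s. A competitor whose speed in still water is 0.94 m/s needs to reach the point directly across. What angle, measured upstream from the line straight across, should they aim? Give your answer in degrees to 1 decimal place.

To cancel the current, the upstream component of the competitor's velocity must equal the flow: 0.94 sin θ = 0.43.
sin θ = 0.43 / 0.94 = 0.4574.
θ = arcsin(0.4574) = 27.222°.

27.2°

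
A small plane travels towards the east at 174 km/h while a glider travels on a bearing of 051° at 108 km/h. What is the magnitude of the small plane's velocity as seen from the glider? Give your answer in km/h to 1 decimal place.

Taking east as x and north as y: small plane velocity = (174.000, 0.000) km/h; glider velocity = (83.932, 67.967) km/h.
Velocity of small plane relative to glider = (174.000, 0.000) − (83.932, 67.967) = (90.068, -67.967) km/h.
Magnitude = |(90.068, -67.967)| = 112.835 km/h.

112.8 km/h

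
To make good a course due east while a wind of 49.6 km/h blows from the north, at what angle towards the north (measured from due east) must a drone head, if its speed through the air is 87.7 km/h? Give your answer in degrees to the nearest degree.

The wind pushes perpendicular to the desired track; the heading must have a component into the wind equal to 49.6 km/h: 87.7 sin θ = 49.6.
sin θ = 0.5656, so θ = 34.441°.

34°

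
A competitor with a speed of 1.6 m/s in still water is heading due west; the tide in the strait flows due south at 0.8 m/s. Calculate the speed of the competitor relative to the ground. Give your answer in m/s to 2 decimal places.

Taking east as x and north as y: velocity relative to the water = (-1.600, 0.000) m/s; the water relative to ground = (0.000, -0.800) m/s.
Velocity relative to ground = (-1.600, 0.000) + (0.000, -0.800) = (-1.600, -0.800) m/s.
Speed = |(-1.600, -0.800)| = 1.789 m/s.

1.79 m/s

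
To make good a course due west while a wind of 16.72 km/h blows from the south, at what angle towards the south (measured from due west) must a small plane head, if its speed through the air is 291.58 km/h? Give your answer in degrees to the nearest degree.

3°

The wind pushes perpendicular to the desired track; the heading must have a component into the wind equal to 16.72 km/h: 291.58 sin θ = 16.72.
sin θ = 0.0573, so θ = 3.287°.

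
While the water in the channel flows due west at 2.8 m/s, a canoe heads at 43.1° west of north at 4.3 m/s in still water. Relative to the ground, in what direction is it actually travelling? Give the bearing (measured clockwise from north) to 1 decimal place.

Taking east as x and north as y: velocity relative to the water = (-2.938, 3.140) m/s; the water relative to ground = (-2.800, 0.000) m/s.
Velocity relative to ground = (-2.938, 3.140) + (-2.800, 0.000) = (-5.738, 3.140) m/s.
Bearing = atan2(-5.74, 3.14) = 298.69° clockwise from north.

298.7°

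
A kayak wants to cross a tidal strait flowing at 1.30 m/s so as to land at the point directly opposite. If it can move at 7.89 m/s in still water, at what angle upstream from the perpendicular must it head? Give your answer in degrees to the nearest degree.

To cancel the current, the upstream component of the kayak's velocity must equal the flow: 7.89 sin θ = 1.30.
sin θ = 1.30 / 7.89 = 0.1648.
θ = arcsin(0.1648) = 9.484°.

9°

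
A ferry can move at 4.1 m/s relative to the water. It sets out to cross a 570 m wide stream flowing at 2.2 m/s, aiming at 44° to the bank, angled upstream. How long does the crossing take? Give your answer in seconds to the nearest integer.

The component of the ferry's velocity perpendicular to the bank is 4.1 × sin 44° = 2.848 m/s.
The flow acts along the bank and has no component across it.
Time = 570 / 2.848 = 200.133 s.

200 s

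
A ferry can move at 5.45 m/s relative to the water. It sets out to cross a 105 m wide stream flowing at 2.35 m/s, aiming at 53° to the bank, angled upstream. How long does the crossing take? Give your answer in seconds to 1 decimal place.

The component of the ferry's velocity perpendicular to the bank is 5.45 × sin 53° = 4.353 m/s.
Only the cross-stream component determines the crossing time; the current contributes nothing perpendicular to the bank.
Time = 105 / 4.353 = 24.124 s.

24.1 s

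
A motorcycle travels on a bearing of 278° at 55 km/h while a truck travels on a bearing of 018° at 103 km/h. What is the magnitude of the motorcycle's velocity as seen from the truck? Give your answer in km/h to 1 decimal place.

124.9 km/h

Taking east as x and north as y: motorcycle velocity = (-54.465, 7.655) km/h; truck velocity = (31.829, 97.959) km/h.
Velocity of motorcycle relative to truck = (-54.465, 7.655) − (31.829, 97.959) = (-86.293, -90.304) km/h.
Magnitude = |(-86.293, -90.304)| = 124.906 km/h.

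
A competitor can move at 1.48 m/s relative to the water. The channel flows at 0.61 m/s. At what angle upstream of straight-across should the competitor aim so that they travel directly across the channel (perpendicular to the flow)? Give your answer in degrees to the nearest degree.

24°

To cancel the current, the upstream component of the competitor's velocity must equal the flow: 1.48 sin θ = 0.61.
sin θ = 0.61 / 1.48 = 0.4122.
θ = arcsin(0.4122) = 24.341°.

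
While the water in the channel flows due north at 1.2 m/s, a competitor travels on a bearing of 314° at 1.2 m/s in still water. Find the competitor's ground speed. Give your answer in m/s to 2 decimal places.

2.21 m/s

Taking east as x and north as y: velocity relative to the water = (-0.863, 0.834) m/s; the water relative to ground = (0.000, 1.200) m/s.
Velocity relative to ground = (-0.863, 0.834) + (0.000, 1.200) = (-0.863, 2.034) m/s.
Speed = |(-0.863, 2.034)| = 2.209 m/s.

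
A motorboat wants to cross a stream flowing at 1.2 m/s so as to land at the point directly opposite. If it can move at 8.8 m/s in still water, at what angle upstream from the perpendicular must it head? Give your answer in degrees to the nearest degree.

8°

To cancel the current, the upstream component of the motorboat's velocity must equal the flow: 8.8 sin θ = 1.2.
sin θ = 1.2 / 8.8 = 0.1364.
θ = arcsin(0.1364) = 7.837°.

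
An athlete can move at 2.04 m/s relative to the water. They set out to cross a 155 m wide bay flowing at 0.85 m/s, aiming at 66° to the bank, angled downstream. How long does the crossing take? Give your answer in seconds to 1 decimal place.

83.2 s

The component of the athlete's velocity perpendicular to the bank is 2.04 × sin 66° = 1.864 m/s.
The current is parallel to the bank, so it does not affect the crossing time.
Time = 155 / 1.864 = 83.171 s.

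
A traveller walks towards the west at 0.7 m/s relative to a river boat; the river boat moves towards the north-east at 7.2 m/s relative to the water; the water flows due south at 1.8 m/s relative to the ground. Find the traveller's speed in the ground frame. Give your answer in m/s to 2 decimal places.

In east/north components (m/s): traveller relative to river boat = (-0.700, 0.000); river boat relative to water = (5.091, 5.091); water relative to ground = (0.000, -1.800).
Sum = (4.391, 3.291) m/s.
Speed = |(4.391, 3.291)| = 5.488 m/s.

5.49 m/s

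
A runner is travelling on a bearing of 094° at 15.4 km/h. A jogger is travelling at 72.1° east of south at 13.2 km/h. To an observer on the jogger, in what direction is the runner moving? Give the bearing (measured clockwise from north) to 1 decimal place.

043.2°

Taking east as x and north as y: runner velocity = (15.362, -1.074) km/h; jogger velocity = (12.561, -4.057) km/h.
Velocity of runner relative to jogger = (15.362, -1.074) − (12.561, -4.057) = (2.801, 2.983) km/h.
Bearing = atan2(2.80, 2.98) = 43.20° clockwise from north.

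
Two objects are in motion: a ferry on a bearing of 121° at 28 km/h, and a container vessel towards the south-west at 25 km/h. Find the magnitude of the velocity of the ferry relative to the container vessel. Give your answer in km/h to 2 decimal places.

41.81 km/h

Taking east as x and north as y: ferry velocity = (24.001, -14.421) km/h; container vessel velocity = (-17.678, -17.678) km/h.
Velocity of ferry relative to container vessel = (24.001, -14.421) − (-17.678, -17.678) = (41.678, 3.257) km/h.
Magnitude = |(41.678, 3.257)| = 41.805 km/h.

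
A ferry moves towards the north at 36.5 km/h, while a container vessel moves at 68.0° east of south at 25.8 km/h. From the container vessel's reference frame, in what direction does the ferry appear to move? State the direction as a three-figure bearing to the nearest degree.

333°

Taking east as x and north as y: ferry velocity = (0.000, 36.500) km/h; container vessel velocity = (23.921, -9.665) km/h.
Velocity of ferry relative to container vessel = (0.000, 36.500) − (23.921, -9.665) = (-23.921, 46.165) km/h.
Bearing = atan2(-23.92, 46.16) = 332.61° clockwise from north.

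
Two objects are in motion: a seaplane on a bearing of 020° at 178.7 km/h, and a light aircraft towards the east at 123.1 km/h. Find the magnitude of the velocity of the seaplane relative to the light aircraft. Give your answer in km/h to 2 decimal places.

Taking east as x and north as y: seaplane velocity = (61.119, 167.923) km/h; light aircraft velocity = (123.100, 0.000) km/h.
Velocity of seaplane relative to light aircraft = (61.119, 167.923) − (123.100, 0.000) = (-61.981, 167.923) km/h.
Magnitude = |(-61.981, 167.923)| = 178.997 km/h.

179.00 km/h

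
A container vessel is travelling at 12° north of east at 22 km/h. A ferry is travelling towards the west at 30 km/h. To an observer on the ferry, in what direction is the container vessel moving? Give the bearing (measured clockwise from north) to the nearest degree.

085°

Taking east as x and north as y: container vessel velocity = (21.519, 4.574) km/h; ferry velocity = (-30.000, 0.000) km/h.
Velocity of container vessel relative to ferry = (21.519, 4.574) − (-30.000, 0.000) = (51.519, 4.574) km/h.
Bearing = atan2(51.52, 4.57) = 84.93° clockwise from north.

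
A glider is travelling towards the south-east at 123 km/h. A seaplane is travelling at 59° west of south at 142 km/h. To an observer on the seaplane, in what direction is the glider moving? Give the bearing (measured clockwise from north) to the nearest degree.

Taking east as x and north as y: glider velocity = (86.974, -86.974) km/h; seaplane velocity = (-121.718, -73.135) km/h.
Velocity of glider relative to seaplane = (86.974, -86.974) − (-121.718, -73.135) = (208.692, -13.839) km/h.
Bearing = atan2(208.69, -13.84) = 93.79° clockwise from north.

094°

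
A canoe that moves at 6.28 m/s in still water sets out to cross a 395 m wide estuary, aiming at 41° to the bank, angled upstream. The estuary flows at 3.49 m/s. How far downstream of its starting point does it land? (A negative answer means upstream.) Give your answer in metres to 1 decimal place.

-119.8 m

Perpendicular speed = 4.120 m/s; crossing time = 395 / 4.120 = 95.873 s.
Net downstream speed = -1.250 m/s.
Drift = -1.250 × 95.873 = -119.800 m (upstream).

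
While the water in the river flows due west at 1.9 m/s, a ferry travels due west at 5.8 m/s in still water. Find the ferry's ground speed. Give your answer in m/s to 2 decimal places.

7.70 m/s

Taking east as x and north as y: velocity relative to the water = (-5.800, 0.000) m/s; the water relative to ground = (-1.900, 0.000) m/s.
Velocity relative to ground = (-5.800, 0.000) + (-1.900, 0.000) = (-7.700, 0.000) m/s.
Speed = |(-7.700, 0.000)| = 7.700 m/s.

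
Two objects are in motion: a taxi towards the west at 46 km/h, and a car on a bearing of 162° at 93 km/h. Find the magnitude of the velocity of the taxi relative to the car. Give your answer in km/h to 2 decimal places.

Taking east as x and north as y: taxi velocity = (-46.000, 0.000) km/h; car velocity = (28.739, -88.448) km/h.
Velocity of taxi relative to car = (-46.000, 0.000) − (28.739, -88.448) = (-74.739, 88.448) km/h.
Magnitude = |(-74.739, 88.448)| = 115.797 km/h.

115.80 km/h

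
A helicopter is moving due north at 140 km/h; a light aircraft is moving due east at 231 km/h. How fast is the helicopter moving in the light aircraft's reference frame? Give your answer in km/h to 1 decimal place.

270.1 km/h

Taking east as x and north as y: helicopter velocity = (0.000, 140.000) km/h; light aircraft velocity = (231.000, 0.000) km/h.
Velocity of helicopter relative to light aircraft = (0.000, 140.000) − (231.000, 0.000) = (-231.000, 140.000) km/h.
Magnitude = |(-231.000, 140.000)| = 270.113 km/h.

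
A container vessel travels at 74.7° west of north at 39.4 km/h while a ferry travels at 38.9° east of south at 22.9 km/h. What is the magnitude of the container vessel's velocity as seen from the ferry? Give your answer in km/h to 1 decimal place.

Taking east as x and north as y: container vessel velocity = (-38.004, 10.397) km/h; ferry velocity = (14.380, -17.822) km/h.
Velocity of container vessel relative to ferry = (-38.004, 10.397) − (14.380, -17.822) = (-52.384, 28.218) km/h.
Magnitude = |(-52.384, 28.218)| = 59.501 km/h.

59.5 km/h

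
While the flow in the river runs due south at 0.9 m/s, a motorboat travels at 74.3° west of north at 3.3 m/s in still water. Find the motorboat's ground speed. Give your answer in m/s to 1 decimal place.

3.2 m/s

Taking east as x and north as y: velocity relative to the water = (-3.177, 0.893) m/s; the water relative to ground = (0.000, -0.900) m/s.
Velocity relative to ground = (-3.177, 0.893) + (0.000, -0.900) = (-3.177, -0.007) m/s.
Speed = |(-3.177, -0.007)| = 3.177 m/s.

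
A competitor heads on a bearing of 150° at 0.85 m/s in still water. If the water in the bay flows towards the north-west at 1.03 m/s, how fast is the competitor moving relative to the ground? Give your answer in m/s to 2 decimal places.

Taking east as x and north as y: velocity relative to the water = (0.425, -0.736) m/s; the water relative to ground = (-0.728, 0.728) m/s.
Velocity relative to ground = (0.425, -0.736) + (-0.728, 0.728) = (-0.303, -0.008) m/s.
Speed = |(-0.303, -0.008)| = 0.303 m/s.

0.30 m/s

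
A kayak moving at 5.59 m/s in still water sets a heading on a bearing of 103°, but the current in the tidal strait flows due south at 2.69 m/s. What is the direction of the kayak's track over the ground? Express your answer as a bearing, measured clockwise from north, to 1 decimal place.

125.9°

Taking east as x and north as y: velocity relative to the water = (5.447, -1.257) m/s; the water relative to ground = (0.000, -2.690) m/s.
Velocity relative to ground = (5.447, -1.257) + (0.000, -2.690) = (5.447, -3.947) m/s.
Bearing = atan2(5.45, -3.95) = 125.93° clockwise from north.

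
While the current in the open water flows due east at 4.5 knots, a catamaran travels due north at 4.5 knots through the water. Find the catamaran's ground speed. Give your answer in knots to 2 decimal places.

Taking east as x and north as y: velocity relative to the water = (0.000, 4.500) knots; the water relative to ground = (4.500, 0.000) knots.
Velocity relative to ground = (0.000, 4.500) + (4.500, 0.000) = (4.500, 4.500) knots.
Speed = |(4.500, 4.500)| = 6.364 knots.

6.36 knots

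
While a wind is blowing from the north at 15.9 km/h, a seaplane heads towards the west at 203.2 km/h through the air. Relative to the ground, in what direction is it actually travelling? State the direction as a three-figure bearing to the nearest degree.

266°

Taking east as x and north as y: velocity relative to the air = (-203.200, 0.000) km/h; the air relative to ground = (0.000, -15.900) km/h.
Velocity relative to ground = (-203.200, 0.000) + (0.000, -15.900) = (-203.200, -15.900) km/h.
Bearing = atan2(-203.20, -15.90) = 265.53° clockwise from north.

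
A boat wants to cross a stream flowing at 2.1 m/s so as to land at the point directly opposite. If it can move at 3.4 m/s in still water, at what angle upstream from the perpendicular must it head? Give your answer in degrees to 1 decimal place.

38.1°

To cancel the current, the upstream component of the boat's velocity must equal the flow: 3.4 sin θ = 2.1.
sin θ = 2.1 / 3.4 = 0.6176.
θ = arcsin(0.6176) = 38.145°.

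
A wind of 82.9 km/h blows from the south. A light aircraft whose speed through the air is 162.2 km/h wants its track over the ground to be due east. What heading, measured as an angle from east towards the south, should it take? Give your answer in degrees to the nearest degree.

The wind pushes perpendicular to the desired track; the heading must have a component into the wind equal to 82.9 km/h: 162.2 sin θ = 82.9.
sin θ = 0.5111, so θ = 30.737°.

31°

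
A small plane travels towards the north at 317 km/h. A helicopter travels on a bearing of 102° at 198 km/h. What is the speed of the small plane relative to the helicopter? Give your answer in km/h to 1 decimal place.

Taking east as x and north as y: small plane velocity = (0.000, 317.000) km/h; helicopter velocity = (193.673, -41.167) km/h.
Velocity of small plane relative to helicopter = (0.000, 317.000) − (193.673, -41.167) = (-193.673, 358.167) km/h.
Magnitude = |(-193.673, 358.167)| = 407.176 km/h.

407.2 km/h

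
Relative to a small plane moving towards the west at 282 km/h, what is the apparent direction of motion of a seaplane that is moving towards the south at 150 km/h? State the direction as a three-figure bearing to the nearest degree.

Taking east as x and north as y: seaplane velocity = (0.000, -150.000) km/h; small plane velocity = (-282.000, 0.000) km/h.
Velocity of seaplane relative to small plane = (0.000, -150.000) − (-282.000, 0.000) = (282.000, -150.000) km/h.
Bearing = atan2(282.00, -150.00) = 118.01° clockwise from north.

118°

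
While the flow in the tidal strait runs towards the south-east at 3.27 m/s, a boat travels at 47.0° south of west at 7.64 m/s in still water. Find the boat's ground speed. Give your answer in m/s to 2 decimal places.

Taking east as x and north as y: velocity relative to the water = (-5.210, -5.588) m/s; the water relative to ground = (2.312, -2.312) m/s.
Velocity relative to ground = (-5.210, -5.588) + (2.312, -2.312) = (-2.898, -7.900) m/s.
Speed = |(-2.898, -7.900)| = 8.415 m/s.

8.41 m/s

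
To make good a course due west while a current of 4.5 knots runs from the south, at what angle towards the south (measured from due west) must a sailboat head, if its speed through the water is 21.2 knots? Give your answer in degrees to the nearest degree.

The current pushes perpendicular to the desired track; the heading must have a component into the current equal to 4.5 knots: 21.2 sin θ = 4.5.
sin θ = 0.2123, so θ = 12.255°.

12°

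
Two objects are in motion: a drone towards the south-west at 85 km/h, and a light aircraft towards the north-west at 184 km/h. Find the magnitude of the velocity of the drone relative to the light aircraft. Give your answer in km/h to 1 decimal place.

Taking east as x and north as y: drone velocity = (-60.104, -60.104) km/h; light aircraft velocity = (-130.108, 130.108) km/h.
Velocity of drone relative to light aircraft = (-60.104, -60.104) − (-130.108, 130.108) = (70.004, -190.212) km/h.
Magnitude = |(70.004, -190.212)| = 202.684 km/h.

202.7 km/h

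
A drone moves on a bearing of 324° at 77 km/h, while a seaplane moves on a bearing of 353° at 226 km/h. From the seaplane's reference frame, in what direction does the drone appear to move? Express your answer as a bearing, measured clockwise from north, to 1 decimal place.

186.2°

Taking east as x and north as y: drone velocity = (-45.259, 62.294) km/h; seaplane velocity = (-27.542, 224.315) km/h.
Velocity of drone relative to seaplane = (-45.259, 62.294) − (-27.542, 224.315) = (-17.717, -162.021) km/h.
Bearing = atan2(-17.72, -162.02) = 186.24° clockwise from north.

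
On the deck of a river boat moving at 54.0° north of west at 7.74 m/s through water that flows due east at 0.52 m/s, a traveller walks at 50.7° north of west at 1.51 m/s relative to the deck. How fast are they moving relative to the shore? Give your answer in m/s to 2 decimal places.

8.95 m/s

In east/north components (m/s): traveller relative to river boat = (-0.956, 1.168); river boat relative to water = (-4.549, 6.262); water relative to ground = (0.520, 0.000).
Sum = (-4.986, 7.430) m/s.
Speed = |(-4.986, 7.430)| = 8.948 m/s.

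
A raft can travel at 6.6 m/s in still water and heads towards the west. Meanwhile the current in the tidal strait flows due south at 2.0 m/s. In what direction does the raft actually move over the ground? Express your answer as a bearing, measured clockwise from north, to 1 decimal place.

Taking east as x and north as y: velocity relative to the water = (-6.600, 0.000) m/s; the water relative to ground = (0.000, -2.000) m/s.
Velocity relative to ground = (-6.600, 0.000) + (0.000, -2.000) = (-6.600, -2.000) m/s.
Bearing = atan2(-6.60, -2.00) = 253.14° clockwise from north.

253.1°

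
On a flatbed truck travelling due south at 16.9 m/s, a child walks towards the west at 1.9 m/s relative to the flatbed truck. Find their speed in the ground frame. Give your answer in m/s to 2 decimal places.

17.01 m/s

Taking east as x and north as y: flatbed truck velocity = (0.000, -16.900) m/s; child velocity relative to flatbed truck = (-1.900, 0.000) m/s.
Velocity relative to ground = (0.000, -16.900) + (-1.900, 0.000) = (-1.900, -16.900) m/s.
Speed = |(-1.900, -16.900)| = 17.006 m/s.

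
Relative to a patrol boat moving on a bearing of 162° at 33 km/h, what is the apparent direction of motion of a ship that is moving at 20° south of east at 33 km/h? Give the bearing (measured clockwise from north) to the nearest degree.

046°

Taking east as x and north as y: ship velocity = (31.010, -11.287) km/h; patrol boat velocity = (10.198, -31.385) km/h.
Velocity of ship relative to patrol boat = (31.010, -11.287) − (10.198, -31.385) = (20.812, 20.098) km/h.
Bearing = atan2(20.81, 20.10) = 46.00° clockwise from north.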